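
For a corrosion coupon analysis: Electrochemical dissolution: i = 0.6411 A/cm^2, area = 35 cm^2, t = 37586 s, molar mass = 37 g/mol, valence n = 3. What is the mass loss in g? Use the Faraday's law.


Apply Faraday's law: m = i*A*t*M / (n*F)
Total charge passed Q = i*A*t = 0.6411*35*37586 = 843373.461 C
m = Q*M/(n*F) = 843373.461*37/(3*96485) = 107.805 g

107.805 g


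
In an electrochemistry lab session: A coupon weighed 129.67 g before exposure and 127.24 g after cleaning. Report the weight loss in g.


Weight loss = initial − final
WL = 129.67 − 127.24 = 2.43 g

2.43 g


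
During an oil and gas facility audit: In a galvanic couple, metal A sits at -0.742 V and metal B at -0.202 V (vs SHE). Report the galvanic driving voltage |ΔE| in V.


Driving voltage is the absolute potential difference.
|ΔE| = |-0.742 − (-0.202)| = 0.54 V

0.54 V


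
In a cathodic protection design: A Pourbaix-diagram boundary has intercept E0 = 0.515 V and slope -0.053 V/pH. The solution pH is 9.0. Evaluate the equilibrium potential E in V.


Apply the Pourbaix line equation: E = E0 + slope*pH
E = 0.515 + (-0.053)*9.0 = 0.515 + (-0.477) = 0.038 V
Rounded to 4 decimal places: E = 0.0380 V

0.0380 V


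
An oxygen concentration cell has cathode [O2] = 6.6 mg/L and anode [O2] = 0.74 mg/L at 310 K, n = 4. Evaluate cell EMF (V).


Apply the Nernst concentration-cell relation: E = (RT/nF)*ln(C_cathode/C_anode)
RT/nF = 8.314*310/(4*96485) = 0.00667808 V
ln(6.6/0.74) = 2.18817
E = 0.00667808 * 2.18817 = 0.01461 V

0.01461 V


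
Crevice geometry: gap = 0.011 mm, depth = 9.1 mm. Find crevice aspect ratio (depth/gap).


Aspect ratio = depth / gap
Ratio = 9.1 / 0.011 = 827.3

827.3


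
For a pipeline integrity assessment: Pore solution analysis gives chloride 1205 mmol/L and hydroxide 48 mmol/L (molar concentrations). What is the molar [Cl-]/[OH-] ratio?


Threshold parameter = [Cl-] / [OH-] (molar basis; both in mmol/L, so units cancel)
Ratio = 1205 / 48 = 25.1

25.1


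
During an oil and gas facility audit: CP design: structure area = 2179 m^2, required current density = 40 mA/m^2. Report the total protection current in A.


I = area * current density, then convert mA → A (÷1000)
I = 2179 * 40 / 1000 = 87.16 A

87.16 A


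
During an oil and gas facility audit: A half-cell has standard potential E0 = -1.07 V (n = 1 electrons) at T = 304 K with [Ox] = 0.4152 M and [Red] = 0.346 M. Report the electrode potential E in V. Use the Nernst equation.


Apply the Nernst equation: E = E0 + (RT/nF)*ln([Ox]/[Red])
Step 1: RT/nF = 8.314*304/(1*96485) = 0.02619533 V
Step 2: [Ox]/[Red] = 0.4152/0.346 = 1.2
Step 3: ln(1.2) = 0.182322
Step 4: correction = 0.02619533 * 0.182322 = 0.0048 V
E = -1.07 + 0.0048 = -1.0652 V

-1.0652 V


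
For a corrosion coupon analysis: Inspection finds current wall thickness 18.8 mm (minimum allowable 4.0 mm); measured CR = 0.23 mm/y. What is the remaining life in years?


Apply the remaining-life relation: RL = (t_current − t_min) / CR
RL = (18.8 − 4.0) / 0.23 = 14.8 / 0.23 = 64.3 years

64.3 years


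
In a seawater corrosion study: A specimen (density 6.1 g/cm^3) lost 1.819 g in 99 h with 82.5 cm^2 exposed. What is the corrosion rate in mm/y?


Apply the mm/y weight-loss relation: CR = 87600 * W / (D * A * T)
Numerator: 87600 * 1.819 = 159344.4
Denominator: 6.1 * 82.5 * 99 = 49821.75
CR = 159344.4 / 49821.75 = 3.1983 mm/y

3.1983 mm/y


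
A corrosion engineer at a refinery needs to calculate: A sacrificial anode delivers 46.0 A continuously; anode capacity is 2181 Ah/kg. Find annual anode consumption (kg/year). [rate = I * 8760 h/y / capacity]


Annual consumption = current * hours per year / capacity
Rate = 46.0 * 8760 / 2181 = 184.8 kg/year

184.8 kg/year


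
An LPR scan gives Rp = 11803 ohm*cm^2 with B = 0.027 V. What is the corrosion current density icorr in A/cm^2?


Apply the Stern-Geary relation: icorr = B / Rp
icorr = 0.027 / 11803 = 2.288×10^-6 A/cm^2

2.288×10^-6 A/cm^2


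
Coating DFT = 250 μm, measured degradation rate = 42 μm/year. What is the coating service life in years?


Service life = thickness / degradation rate
Life = 250 / 42 = 6.0 years

6.0 years


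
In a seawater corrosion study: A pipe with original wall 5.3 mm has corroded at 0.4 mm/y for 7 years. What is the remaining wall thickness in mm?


Remaining wall = original − CR × time
t = 5.3 − 0.4*7 = 5.3 − 2.8 = 2.5 mm

2.5 mm


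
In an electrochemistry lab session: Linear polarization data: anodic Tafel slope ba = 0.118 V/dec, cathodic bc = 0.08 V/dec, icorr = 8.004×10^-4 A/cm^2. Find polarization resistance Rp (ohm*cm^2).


Apply the Stern-Geary equation: Rp = ba*bc / (2.303*icorr*(ba+bc))
ba*bc = 0.118*0.08 = 0.00944
ba+bc = 0.198; 2.303*icorr*(ba+bc) = 2.303*8.004×10^-4*0.198 = 3.649776×10^-4
Rp = 0.00944 / 3.649776×10^-4 = 25.86 ohm*cm^2

25.86 ohm*cm^2


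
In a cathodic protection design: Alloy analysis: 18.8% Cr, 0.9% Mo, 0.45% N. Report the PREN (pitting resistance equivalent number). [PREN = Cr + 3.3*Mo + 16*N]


Apply the PREN formula: PREN = Cr + 3.3*Mo + 16*N
PREN = 18.8 + 3.3*0.9 + 16*0.45
PREN = 18.8 + 2.97 + 7.2 = 28.97

28.97


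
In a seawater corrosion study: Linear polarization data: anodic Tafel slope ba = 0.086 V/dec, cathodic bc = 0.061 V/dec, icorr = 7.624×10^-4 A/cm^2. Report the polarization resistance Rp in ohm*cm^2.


Apply the Stern-Geary equation: Rp = ba*bc / (2.303*icorr*(ba+bc))
ba*bc = 0.086*0.061 = 0.005246
ba+bc = 0.147; 2.303*icorr*(ba+bc) = 2.303*7.624×10^-4*0.147 = 2.5810366×10^-4
Rp = 0.005246 / 2.5810366×10^-4 = 20.3 ohm*cm^2

20.3 ohm*cm^2


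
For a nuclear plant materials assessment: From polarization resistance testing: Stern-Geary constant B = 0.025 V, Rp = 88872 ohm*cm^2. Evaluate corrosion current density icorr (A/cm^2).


Apply the Stern-Geary relation: icorr = B / Rp
icorr = 0.025 / 88872 = 2.813×10^-7 A/cm^2

2.813×10^-7 A/cm^2


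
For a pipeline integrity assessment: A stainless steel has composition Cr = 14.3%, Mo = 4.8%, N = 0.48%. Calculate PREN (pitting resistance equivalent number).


Apply the PREN formula: PREN = Cr + 3.3*Mo + 16*N
PREN = 14.3 + 3.3*4.8 + 16*0.48
PREN = 14.3 + 15.84 + 7.68 = 37.82

37.82


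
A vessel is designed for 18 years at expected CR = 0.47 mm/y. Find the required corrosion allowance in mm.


Corrosion allowance = CR × design life
CA = 0.47 * 18 = 8.46 mm

8.46 mm


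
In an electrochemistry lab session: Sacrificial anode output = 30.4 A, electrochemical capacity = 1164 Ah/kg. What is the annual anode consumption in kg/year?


Annual consumption = current * hours per year / capacity
Rate = 30.4 * 8760 / 1164 = 228.8 kg/year

228.8 kg/year


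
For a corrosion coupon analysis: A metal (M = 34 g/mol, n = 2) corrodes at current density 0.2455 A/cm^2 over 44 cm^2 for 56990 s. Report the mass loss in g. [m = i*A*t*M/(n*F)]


Apply Faraday's law: m = i*A*t*M / (n*F)
Total charge passed Q = i*A*t = 0.2455*44*56990 = 615605.98 C
m = Q*M/(n*F) = 615605.98*34/(2*96485) = 108.46558 g

108.46558 g


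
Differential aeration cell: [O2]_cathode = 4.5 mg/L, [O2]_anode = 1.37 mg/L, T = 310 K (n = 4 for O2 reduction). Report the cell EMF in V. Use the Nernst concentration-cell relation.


Apply the Nernst concentration-cell relation: E = (RT/nF)*ln(C_cathode/C_anode)
RT/nF = 8.314*310/(4*96485) = 0.00667808 V
ln(4.5/1.37) = 1.18927
E = 0.00667808 * 1.18927 = 0.00794 V

0.00794 V


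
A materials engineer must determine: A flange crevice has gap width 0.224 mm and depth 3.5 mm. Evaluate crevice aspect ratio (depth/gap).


Aspect ratio = depth / gap
Ratio = 3.5 / 0.224 = 15.6

15.6


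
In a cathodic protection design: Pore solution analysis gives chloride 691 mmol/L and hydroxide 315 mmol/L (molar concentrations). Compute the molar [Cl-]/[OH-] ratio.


Threshold parameter = [Cl-] / [OH-] (molar basis; both in mmol/L, so units cancel)
Ratio = 691 / 315 = 2.19

2.19


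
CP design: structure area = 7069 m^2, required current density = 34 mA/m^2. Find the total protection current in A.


I = area * current density, then convert mA → A (÷1000)
I = 7069 * 34 / 1000 = 240.35 A

240.35 A


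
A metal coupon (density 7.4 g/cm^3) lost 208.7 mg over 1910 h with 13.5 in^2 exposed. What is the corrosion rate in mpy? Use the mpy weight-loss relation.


Apply the mpy weight-loss relation: CR = 534 * W / (D * A * T)
Numerator: 534 * 208.7 = 111445.8
Denominator: 7.4 * 13.5 * 1910 = 190809.0
CR = 111445.8 / 190809.0 = 0.58407 mpy

0.58407 mpy


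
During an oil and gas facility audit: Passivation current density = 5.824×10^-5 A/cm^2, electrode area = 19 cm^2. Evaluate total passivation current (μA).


I = i_pass * A, then convert A → μA (×10^6)
I = 5.824×10^-5 * 19 * 10^6 = 1106.56 μA

1106.56 μA


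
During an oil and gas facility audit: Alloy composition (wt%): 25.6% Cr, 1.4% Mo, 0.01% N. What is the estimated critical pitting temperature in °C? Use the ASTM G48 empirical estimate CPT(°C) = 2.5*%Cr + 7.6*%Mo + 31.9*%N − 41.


Apply the ASTM G48 empirical CPT estimate: CPT(°C) = 2.5*%Cr + 7.6*%Mo + 31.9*%N − 41
2.5*25.6 = 64; 7.6*1.4 = 10.64; 31.9*0.01 = 0.319
CPT = 64 + 10.64 + 0.319 − 41 = 33.959 °C
Rounded to 0.1 °C: CPT ≈ 34.0 °C

34.0 °C


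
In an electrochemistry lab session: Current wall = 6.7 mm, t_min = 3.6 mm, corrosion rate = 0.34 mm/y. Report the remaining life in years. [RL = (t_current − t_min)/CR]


Apply the remaining-life relation: RL = (t_current − t_min) / CR
RL = (6.7 − 3.6) / 0.34 = 3.1 / 0.34 = 9.1 years

9.1 years


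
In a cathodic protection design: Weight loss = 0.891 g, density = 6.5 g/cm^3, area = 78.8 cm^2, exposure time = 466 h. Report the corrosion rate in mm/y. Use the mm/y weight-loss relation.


Apply the mm/y weight-loss relation: CR = 87600 * W / (D * A * T)
Numerator: 87600 * 0.891 = 78051.6
Denominator: 6.5 * 78.8 * 466 = 238685.2
CR = 78051.6 / 238685.2 = 0.32701 mm/y

0.32701 mm/y


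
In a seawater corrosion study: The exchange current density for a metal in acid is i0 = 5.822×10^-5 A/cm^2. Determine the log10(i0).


i0 = 5.822×10^-5 A/cm^2
log10(i0) = -4.235

-4.235


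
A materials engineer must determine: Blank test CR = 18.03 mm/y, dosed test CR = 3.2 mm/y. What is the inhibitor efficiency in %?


Apply the inhibitor-efficiency definition: IE = (CR_blank − CR_inh)/CR_blank × 100
IE = (18.03 − 3.2) / 18.03 × 100
IE = 14.83 / 18.03 × 100 = 82.3 %

82.3 %


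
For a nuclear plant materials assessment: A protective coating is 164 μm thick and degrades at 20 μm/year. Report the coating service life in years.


Service life = thickness / degradation rate
Life = 164 / 20 = 8.2 years

8.2 years


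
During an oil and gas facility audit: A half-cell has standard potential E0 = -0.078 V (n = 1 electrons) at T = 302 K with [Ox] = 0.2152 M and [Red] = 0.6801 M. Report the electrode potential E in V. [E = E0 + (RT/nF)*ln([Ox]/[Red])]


Apply the Nernst equation: E = E0 + (RT/nF)*ln([Ox]/[Red])
Step 1: RT/nF = 8.314*302/(1*96485) = 0.02602299 V
Step 2: [Ox]/[Red] = 0.2152/0.6801 = 0.316424
Step 3: ln(0.316424) = -1.150672
Step 4: correction = 0.02602299 * -1.150672 = -0.0299 V
E = -0.078 + -0.0299 = -0.1079 V

-0.1079 V


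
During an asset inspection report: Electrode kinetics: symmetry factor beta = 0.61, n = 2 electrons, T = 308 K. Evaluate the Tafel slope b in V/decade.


Apply the Tafel slope relation: b = 2.303*R*T/(beta*n*F)
Numerator: 2.303 * 8.314 * 308 = 5897.32
Denominator: 0.61 * 2 * 96485 = 117711.7
b = 5897.32 / 117711.7 = 0.0501 V/decade

0.0501 V/decade


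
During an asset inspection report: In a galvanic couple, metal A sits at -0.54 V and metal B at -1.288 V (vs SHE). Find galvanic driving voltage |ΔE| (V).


Driving voltage is the absolute potential difference.
|ΔE| = |-0.54 − (-1.288)| = 0.748 V

0.748 V


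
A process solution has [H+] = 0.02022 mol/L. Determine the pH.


pH = −log10[H+]
pH = −log10(0.02022) = 1.69

1.69


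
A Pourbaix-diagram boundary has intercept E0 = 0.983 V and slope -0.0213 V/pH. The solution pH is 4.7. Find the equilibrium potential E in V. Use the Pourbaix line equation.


Apply the Pourbaix line equation: E = E0 + slope*pH
E = 0.983 + (-0.0213)*4.7 = 0.983 + (-0.10011) = 0.88289 V
Rounded to 3 decimal places: E = 0.883 V

0.883 V


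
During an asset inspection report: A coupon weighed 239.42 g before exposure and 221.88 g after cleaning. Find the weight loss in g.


Weight loss = initial − final
WL = 239.42 − 221.88 = 17.54 g

17.54 g


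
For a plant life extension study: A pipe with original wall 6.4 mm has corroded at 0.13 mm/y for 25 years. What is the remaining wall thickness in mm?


Remaining wall = original − CR × time
t = 6.4 − 0.13*25 = 6.4 − 3.25 = 3.15 mm

3.15 mm


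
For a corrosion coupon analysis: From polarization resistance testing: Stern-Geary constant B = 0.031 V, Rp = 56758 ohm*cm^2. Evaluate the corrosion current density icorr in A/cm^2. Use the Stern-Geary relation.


Apply the Stern-Geary relation: icorr = B / Rp
icorr = 0.031 / 56758 = 5.462×10^-7 A/cm^2

5.462×10^-7 A/cm^2


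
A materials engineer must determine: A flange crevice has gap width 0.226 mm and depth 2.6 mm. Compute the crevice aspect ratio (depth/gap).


Aspect ratio = depth / gap
Ratio = 2.6 / 0.226 = 11.5

11.5


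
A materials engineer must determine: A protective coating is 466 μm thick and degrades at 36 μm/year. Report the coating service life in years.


Service life = thickness / degradation rate
Life = 466 / 36 = 12.9 years

12.9 years


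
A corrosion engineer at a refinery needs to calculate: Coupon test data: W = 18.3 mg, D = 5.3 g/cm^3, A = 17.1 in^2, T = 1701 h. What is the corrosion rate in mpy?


Apply the mpy weight-loss relation: CR = 534 * W / (D * A * T)
Numerator: 534 * 18.3 = 9772.2
Denominator: 5.3 * 17.1 * 1701 = 154161.63
CR = 9772.2 / 154161.63 = 0.0634 mpy

0.0634 mpy


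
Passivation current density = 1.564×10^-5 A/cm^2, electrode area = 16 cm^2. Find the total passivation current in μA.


I = i_pass * A, then convert A → μA (×10^6)
I = 1.564×10^-5 * 16 * 10^6 = 250.24 μA

250.24 μA


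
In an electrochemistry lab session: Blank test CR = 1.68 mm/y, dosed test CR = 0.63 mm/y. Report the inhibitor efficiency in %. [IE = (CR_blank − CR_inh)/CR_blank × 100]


Apply the inhibitor-efficiency definition: IE = (CR_blank − CR_inh)/CR_blank × 100
IE = (1.68 − 0.63) / 1.68 × 100
IE = 1.05 / 1.68 × 100 = 62.5 %

62.5 %


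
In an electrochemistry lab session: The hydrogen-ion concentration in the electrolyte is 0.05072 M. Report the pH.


pH = −log10[H+]
pH = −log10(0.05072) = 1.29

1.29


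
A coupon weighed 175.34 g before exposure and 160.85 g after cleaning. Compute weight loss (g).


Weight loss = initial − final
WL = 175.34 − 160.85 = 14.49 g

14.49 g


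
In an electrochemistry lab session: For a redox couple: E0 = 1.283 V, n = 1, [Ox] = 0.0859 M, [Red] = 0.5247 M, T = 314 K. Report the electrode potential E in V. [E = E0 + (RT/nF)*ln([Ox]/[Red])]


Apply the Nernst equation: E = E0 + (RT/nF)*ln([Ox]/[Red])
Step 1: RT/nF = 8.314*314/(1*96485) = 0.02705701 V
Step 2: [Ox]/[Red] = 0.0859/0.5247 = 0.163713
Step 3: ln(0.163713) = -1.80964
Step 4: correction = 0.02705701 * -1.80964 = -0.049 V
E = 1.283 + -0.049 = 1.234 V

1.234 V


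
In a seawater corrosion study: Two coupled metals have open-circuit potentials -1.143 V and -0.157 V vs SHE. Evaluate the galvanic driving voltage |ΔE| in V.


Driving voltage is the absolute potential difference.
|ΔE| = |-1.143 − (-0.157)| = 0.986 V

0.986 V


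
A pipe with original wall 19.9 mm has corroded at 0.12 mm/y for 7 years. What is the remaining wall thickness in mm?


Remaining wall = original − CR × time
t = 19.9 − 0.12*7 = 19.9 − 0.84 = 19.06 mm

19.06 mm


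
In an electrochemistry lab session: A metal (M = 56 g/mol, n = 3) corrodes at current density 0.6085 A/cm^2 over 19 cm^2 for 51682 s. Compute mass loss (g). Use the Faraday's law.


Apply Faraday's law: m = i*A*t*M / (n*F)
Total charge passed Q = i*A*t = 0.6085*19*51682 = 597521.443 C
m = Q*M/(n*F) = 597521.443*56/(3*96485) = 115.601 g

115.601 g


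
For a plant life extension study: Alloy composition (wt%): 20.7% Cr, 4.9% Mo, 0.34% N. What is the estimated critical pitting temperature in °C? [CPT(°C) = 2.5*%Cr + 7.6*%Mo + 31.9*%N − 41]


Apply the ASTM G48 empirical CPT estimate: CPT(°C) = 2.5*%Cr + 7.6*%Mo + 31.9*%N − 41
2.5*20.7 = 51.75; 7.6*4.9 = 37.24; 31.9*0.34 = 10.846
CPT = 51.75 + 37.24 + 10.846 − 41 = 58.836 °C
Rounded to 0.1 °C: CPT ≈ 58.8 °C

58.8 °C


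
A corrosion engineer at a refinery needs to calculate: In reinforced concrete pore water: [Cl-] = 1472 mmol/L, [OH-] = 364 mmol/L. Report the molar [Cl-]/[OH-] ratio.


Threshold parameter = [Cl-] / [OH-] (molar basis; both in mmol/L, so units cancel)
Ratio = 1472 / 364 = 4.04

4.04


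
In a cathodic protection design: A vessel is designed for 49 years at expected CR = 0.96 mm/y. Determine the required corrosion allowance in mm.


Corrosion allowance = CR × design life
CA = 0.96 * 49 = 47.04 mm

47.04 mm


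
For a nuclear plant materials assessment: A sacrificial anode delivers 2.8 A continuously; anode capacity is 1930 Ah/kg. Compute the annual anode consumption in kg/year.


Annual consumption = current * hours per year / capacity
Rate = 2.8 * 8760 / 1930 = 12.7 kg/year

12.7 kg/year


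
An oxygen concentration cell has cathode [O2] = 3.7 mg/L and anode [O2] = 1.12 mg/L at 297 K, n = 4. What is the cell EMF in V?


Apply the Nernst concentration-cell relation: E = (RT/nF)*ln(C_cathode/C_anode)
RT/nF = 8.314*297/(4*96485) = 0.00639804 V
ln(3.7/1.12) = 1.195
E = 0.00639804 * 1.195 = 0.00765 V

0.00765 V


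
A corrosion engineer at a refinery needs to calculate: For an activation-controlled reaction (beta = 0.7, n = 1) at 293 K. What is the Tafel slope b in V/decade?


Apply the Tafel slope relation: b = 2.303*R*T/(beta*n*F)
Numerator: 2.303 * 8.314 * 293 = 5610.11
Denominator: 0.7 * 1 * 96485 = 67539.5
b = 5610.11 / 67539.5 = 0.0831 V/decade

0.0831 V/decade


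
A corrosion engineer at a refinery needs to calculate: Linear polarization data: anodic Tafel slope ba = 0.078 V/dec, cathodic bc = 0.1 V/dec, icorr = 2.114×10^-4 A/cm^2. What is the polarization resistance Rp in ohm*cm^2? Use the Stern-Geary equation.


Apply the Stern-Geary equation: Rp = ba*bc / (2.303*icorr*(ba+bc))
ba*bc = 0.078*0.1 = 0.0078
ba+bc = 0.178; 2.303*icorr*(ba+bc) = 2.303*2.114×10^-4*0.178 = 8.6660048×10^-5
Rp = 0.0078 / 8.6660048×10^-5 = 90.0 ohm*cm^2

90.0 ohm*cm^2


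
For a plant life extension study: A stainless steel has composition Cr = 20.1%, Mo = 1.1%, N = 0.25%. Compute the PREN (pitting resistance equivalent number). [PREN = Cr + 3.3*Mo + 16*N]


Apply the PREN formula: PREN = Cr + 3.3*Mo + 16*N
PREN = 20.1 + 3.3*1.1 + 16*0.25
PREN = 20.1 + 3.63 + 4.0 = 27.73

27.73


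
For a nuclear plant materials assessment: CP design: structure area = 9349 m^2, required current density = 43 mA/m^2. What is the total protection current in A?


I = area * current density, then convert mA → A (÷1000)
I = 9349 * 43 / 1000 = 402.01 A

402.01 A


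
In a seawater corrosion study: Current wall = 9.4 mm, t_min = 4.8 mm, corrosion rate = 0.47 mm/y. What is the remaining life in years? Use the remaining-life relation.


Apply the remaining-life relation: RL = (t_current − t_min) / CR
RL = (9.4 − 4.8) / 0.47 = 4.6 / 0.47 = 9.8 years

9.8 years


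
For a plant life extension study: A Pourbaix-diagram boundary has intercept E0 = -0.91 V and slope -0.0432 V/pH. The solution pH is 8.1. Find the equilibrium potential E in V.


Apply the Pourbaix line equation: E = E0 + slope*pH
E = -0.91 + (-0.0432)*8.1 = -0.91 + (-0.34992) = -1.25992 V
Rounded to 4 decimal places: E = -1.2599 V

-1.2599 V


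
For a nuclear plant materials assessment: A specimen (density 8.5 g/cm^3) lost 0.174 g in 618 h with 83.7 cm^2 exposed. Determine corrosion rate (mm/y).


Apply the mm/y weight-loss relation: CR = 87600 * W / (D * A * T)
Numerator: 87600 * 0.174 = 15242.4
Denominator: 8.5 * 83.7 * 618 = 439676.1
CR = 15242.4 / 439676.1 = 0.03467 mm/y

0.03467 mm/y


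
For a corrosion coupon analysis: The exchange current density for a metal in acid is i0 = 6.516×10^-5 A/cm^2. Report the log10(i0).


i0 = 6.516×10^-5 A/cm^2
log10(i0) = -4.186

-4.186


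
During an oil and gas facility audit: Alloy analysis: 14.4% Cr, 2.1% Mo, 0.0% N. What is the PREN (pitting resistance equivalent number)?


Apply the PREN formula: PREN = Cr + 3.3*Mo + 16*N
PREN = 14.4 + 3.3*2.1 + 16*0.0
PREN = 14.4 + 6.93 + 0.0 = 21.33

21.33


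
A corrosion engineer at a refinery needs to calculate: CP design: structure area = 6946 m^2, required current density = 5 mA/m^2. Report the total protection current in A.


I = area * current density, then convert mA → A (÷1000)
I = 6946 * 5 / 1000 = 34.73 A

34.73 A


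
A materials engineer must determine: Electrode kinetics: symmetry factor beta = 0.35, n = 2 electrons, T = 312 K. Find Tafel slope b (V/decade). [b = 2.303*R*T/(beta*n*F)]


Apply the Tafel slope relation: b = 2.303*R*T/(beta*n*F)
Numerator: 2.303 * 8.314 * 312 = 5973.91
Denominator: 0.35 * 2 * 96485 = 67539.5
b = 5973.91 / 67539.5 = 0.088 V/decade

0.088 V/decade


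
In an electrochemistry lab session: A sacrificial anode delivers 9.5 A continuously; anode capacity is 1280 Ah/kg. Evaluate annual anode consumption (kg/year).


Annual consumption = current * hours per year / capacity
Rate = 9.5 * 8760 / 1280 = 65.0 kg/year

65.0 kg/year


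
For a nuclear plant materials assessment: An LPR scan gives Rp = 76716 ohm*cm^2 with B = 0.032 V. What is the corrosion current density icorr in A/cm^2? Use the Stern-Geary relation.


Apply the Stern-Geary relation: icorr = B / Rp
icorr = 0.032 / 76716 = 4.171×10^-7 A/cm^2

4.171×10^-7 A/cm^2


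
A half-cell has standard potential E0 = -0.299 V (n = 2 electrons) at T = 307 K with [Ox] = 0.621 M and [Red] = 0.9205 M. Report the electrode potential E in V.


Apply the Nernst equation: E = E0 + (RT/nF)*ln([Ox]/[Red])
Step 1: RT/nF = 8.314*307/(2*96485) = 0.01322692 V
Step 2: [Ox]/[Red] = 0.621/0.9205 = 0.674633
Step 3: ln(0.674633) = -0.393586
Step 4: correction = 0.01322692 * -0.393586 = -0.0052 V
E = -0.299 + -0.0052 = -0.3042 V

-0.3042 V


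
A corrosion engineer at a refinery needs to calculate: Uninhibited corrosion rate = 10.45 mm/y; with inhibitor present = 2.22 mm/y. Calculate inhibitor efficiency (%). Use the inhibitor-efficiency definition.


Apply the inhibitor-efficiency definition: IE = (CR_blank − CR_inh)/CR_blank × 100
IE = (10.45 − 2.22) / 10.45 × 100
IE = 8.23 / 10.45 × 100 = 78.8 %

78.8 %


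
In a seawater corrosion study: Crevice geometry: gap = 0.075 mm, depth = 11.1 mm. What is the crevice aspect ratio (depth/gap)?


Aspect ratio = depth / gap
Ratio = 11.1 / 0.075 = 148.0

148.0


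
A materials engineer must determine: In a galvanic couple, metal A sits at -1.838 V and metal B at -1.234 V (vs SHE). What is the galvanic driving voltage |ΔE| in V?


Driving voltage is the absolute potential difference.
|ΔE| = |-1.838 − (-1.234)| = 0.604 V

0.604 V


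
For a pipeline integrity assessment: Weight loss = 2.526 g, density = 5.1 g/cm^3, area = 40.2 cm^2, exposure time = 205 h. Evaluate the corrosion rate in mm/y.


Apply the mm/y weight-loss relation: CR = 87600 * W / (D * A * T)
Numerator: 87600 * 2.526 = 221277.6
Denominator: 5.1 * 40.2 * 205 = 42029.1
CR = 221277.6 / 42029.1 = 5.2649 mm/y

5.2649 mm/y


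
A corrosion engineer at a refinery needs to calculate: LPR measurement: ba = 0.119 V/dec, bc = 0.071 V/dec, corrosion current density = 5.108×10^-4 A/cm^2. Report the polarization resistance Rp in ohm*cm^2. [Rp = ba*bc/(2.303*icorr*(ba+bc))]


Apply the Stern-Geary equation: Rp = ba*bc / (2.303*icorr*(ba+bc))
ba*bc = 0.119*0.071 = 0.008449
ba+bc = 0.19; 2.303*icorr*(ba+bc) = 2.303*5.108×10^-4*0.19 = 2.2351076×10^-4
Rp = 0.008449 / 2.2351076×10^-4 = 37.8 ohm*cm^2

37.8 ohm*cm^2


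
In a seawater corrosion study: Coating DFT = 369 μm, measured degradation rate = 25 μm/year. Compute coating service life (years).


Service life = thickness / degradation rate
Life = 369 / 25 = 14.8 years

14.8 years


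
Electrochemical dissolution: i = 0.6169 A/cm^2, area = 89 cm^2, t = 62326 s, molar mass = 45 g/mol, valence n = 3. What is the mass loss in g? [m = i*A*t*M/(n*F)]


Apply Faraday's law: m = i*A*t*M / (n*F)
Total charge passed Q = i*A*t = 0.6169*89*62326 = 3421952.9366 C
m = Q*M/(n*F) = 3421952.9366*45/(3*96485) = 531.99248 g

531.99248 g


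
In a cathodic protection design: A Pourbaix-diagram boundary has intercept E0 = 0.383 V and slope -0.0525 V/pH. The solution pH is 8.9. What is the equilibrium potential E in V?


Apply the Pourbaix line equation: E = E0 + slope*pH
E = 0.383 + (-0.0525)*8.9 = 0.383 + (-0.46725) = -0.08425 V
Rounded to 3 decimal places: E = -0.084 V

-0.084 V


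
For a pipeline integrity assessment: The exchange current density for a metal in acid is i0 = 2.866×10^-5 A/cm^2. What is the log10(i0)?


i0 = 2.866×10^-5 A/cm^2
log10(i0) = -4.543

-4.543


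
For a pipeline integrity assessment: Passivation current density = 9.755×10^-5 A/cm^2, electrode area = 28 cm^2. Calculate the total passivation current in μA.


I = i_pass * A, then convert A → μA (×10^6)
I = 9.755×10^-5 * 28 * 10^6 = 2731.4 μA

2731.4 μA


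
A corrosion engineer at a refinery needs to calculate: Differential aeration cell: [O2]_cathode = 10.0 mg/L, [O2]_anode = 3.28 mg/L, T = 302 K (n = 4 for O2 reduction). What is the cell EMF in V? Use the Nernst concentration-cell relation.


Apply the Nernst concentration-cell relation: E = (RT/nF)*ln(C_cathode/C_anode)
RT/nF = 8.314*302/(4*96485) = 0.00650575 V
ln(10.0/3.28) = 1.11474
E = 0.00650575 * 1.11474 = 0.00725 V

0.00725 V


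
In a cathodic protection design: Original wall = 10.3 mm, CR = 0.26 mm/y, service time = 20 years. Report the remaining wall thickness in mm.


Remaining wall = original − CR × time
t = 10.3 − 0.26*20 = 10.3 − 5.2 = 5.1 mm

5.1 mm


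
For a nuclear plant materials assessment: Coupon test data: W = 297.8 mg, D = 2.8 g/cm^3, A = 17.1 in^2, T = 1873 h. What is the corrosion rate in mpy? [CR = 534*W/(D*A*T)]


Apply the mpy weight-loss relation: CR = 534 * W / (D * A * T)
Numerator: 534 * 297.8 = 159025.2
Denominator: 2.8 * 17.1 * 1873 = 89679.24
CR = 159025.2 / 89679.24 = 1.77327 mpy

1.77327 mpy


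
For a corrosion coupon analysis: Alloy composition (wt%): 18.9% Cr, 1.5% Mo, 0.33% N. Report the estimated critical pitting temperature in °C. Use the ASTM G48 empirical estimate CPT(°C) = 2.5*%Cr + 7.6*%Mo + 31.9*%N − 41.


Apply the ASTM G48 empirical CPT estimate: CPT(°C) = 2.5*%Cr + 7.6*%Mo + 31.9*%N − 41
2.5*18.9 = 47.25; 7.6*1.5 = 11.4; 31.9*0.33 = 10.527
CPT = 47.25 + 11.4 + 10.527 − 41 = 28.177 °C
Rounded to 0.1 °C: CPT ≈ 28.2 °C

28.2 °C


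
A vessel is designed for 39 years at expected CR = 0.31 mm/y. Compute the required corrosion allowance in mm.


Corrosion allowance = CR × design life
CA = 0.31 * 39 = 12.09 mm

12.09 mm


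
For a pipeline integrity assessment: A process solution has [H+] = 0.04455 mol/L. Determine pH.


pH = −log10[H+]
pH = −log10(0.04455) = 1.35

1.35


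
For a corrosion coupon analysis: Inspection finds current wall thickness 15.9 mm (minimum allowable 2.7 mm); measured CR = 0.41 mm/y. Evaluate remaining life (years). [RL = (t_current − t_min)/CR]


Apply the remaining-life relation: RL = (t_current − t_min) / CR
RL = (15.9 − 2.7) / 0.41 = 13.2 / 0.41 = 32.2 years

32.2 years


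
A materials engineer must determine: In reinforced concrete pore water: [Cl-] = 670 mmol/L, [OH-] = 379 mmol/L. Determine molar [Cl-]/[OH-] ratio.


Threshold parameter = [Cl-] / [OH-] (molar basis; both in mmol/L, so units cancel)
Ratio = 670 / 379 = 1.77

1.77


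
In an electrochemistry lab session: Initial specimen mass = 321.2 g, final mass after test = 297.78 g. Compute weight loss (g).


Weight loss = initial − final
WL = 321.2 − 297.78 = 23.42 g

23.42 g


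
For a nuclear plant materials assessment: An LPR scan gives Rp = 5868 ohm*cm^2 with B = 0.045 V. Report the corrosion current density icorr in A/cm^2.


Apply the Stern-Geary relation: icorr = B / Rp
icorr = 0.045 / 5868 = 7.669×10^-6 A/cm^2

7.669×10^-6 A/cm^2


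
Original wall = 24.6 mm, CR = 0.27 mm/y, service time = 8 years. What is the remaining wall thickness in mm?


Remaining wall = original − CR × time
t = 24.6 − 0.27*8 = 24.6 − 2.16 = 22.44 mm

22.44 mm


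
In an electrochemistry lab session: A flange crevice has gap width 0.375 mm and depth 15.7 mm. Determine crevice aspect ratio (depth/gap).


Aspect ratio = depth / gap
Ratio = 15.7 / 0.375 = 41.9

41.9


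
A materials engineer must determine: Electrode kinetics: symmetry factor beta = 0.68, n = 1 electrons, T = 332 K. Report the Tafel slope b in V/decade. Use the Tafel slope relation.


Apply the Tafel slope relation: b = 2.303*R*T/(beta*n*F)
Numerator: 2.303 * 8.314 * 332 = 6356.85
Denominator: 0.68 * 1 * 96485 = 65609.8
b = 6356.85 / 65609.8 = 0.097 V/decade

0.097 V/decade


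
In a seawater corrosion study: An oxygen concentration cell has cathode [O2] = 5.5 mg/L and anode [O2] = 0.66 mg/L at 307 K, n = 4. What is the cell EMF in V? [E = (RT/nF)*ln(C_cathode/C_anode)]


Apply the Nernst concentration-cell relation: E = (RT/nF)*ln(C_cathode/C_anode)
RT/nF = 8.314*307/(4*96485) = 0.00661346 V
ln(5.5/0.66) = 2.12026
E = 0.00661346 * 2.12026 = 0.01402 V

0.01402 V


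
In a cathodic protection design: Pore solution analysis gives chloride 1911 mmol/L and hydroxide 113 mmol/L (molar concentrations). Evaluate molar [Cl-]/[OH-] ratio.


Threshold parameter = [Cl-] / [OH-] (molar basis; both in mmol/L, so units cancel)
Ratio = 1911 / 113 = 16.91

16.91


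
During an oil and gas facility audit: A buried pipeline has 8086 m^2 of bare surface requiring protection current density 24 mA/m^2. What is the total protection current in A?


I = area * current density, then convert mA → A (÷1000)
I = 8086 * 24 / 1000 = 194.06 A

194.06 A


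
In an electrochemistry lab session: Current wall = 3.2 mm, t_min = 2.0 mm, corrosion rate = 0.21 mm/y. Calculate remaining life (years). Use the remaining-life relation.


Apply the remaining-life relation: RL = (t_current − t_min) / CR
RL = (3.2 − 2.0) / 0.21 = 1.2 / 0.21 = 5.7 years

5.7 years


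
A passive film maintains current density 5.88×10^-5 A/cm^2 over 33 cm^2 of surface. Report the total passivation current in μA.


I = i_pass * A, then convert A → μA (×10^6)
I = 5.88×10^-5 * 33 * 10^6 = 1940.4 μA

1940.4 μA


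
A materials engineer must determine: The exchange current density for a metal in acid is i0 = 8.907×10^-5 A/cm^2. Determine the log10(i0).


i0 = 8.907×10^-5 A/cm^2
log10(i0) = -4.05

-4.05


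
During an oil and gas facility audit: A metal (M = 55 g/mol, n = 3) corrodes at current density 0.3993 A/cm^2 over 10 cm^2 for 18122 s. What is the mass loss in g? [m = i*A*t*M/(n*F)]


Apply Faraday's law: m = i*A*t*M / (n*F)
Total charge passed Q = i*A*t = 0.3993*10*18122 = 72361.146 C
m = Q*M/(n*F) = 72361.146*55/(3*96485) = 13.75 g

13.75 g


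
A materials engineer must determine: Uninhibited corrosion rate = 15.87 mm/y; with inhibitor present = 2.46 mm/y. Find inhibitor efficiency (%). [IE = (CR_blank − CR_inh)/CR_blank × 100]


Apply the inhibitor-efficiency definition: IE = (CR_blank − CR_inh)/CR_blank × 100
IE = (15.87 − 2.46) / 15.87 × 100
IE = 13.41 / 15.87 × 100 = 84.5 %

84.5 %


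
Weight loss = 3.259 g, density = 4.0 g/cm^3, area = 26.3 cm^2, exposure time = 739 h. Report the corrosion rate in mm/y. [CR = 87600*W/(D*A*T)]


Apply the mm/y weight-loss relation: CR = 87600 * W / (D * A * T)
Numerator: 87600 * 3.259 = 285488.4
Denominator: 4.0 * 26.3 * 739 = 77742.8
CR = 285488.4 / 77742.8 = 3.67222 mm/y

3.67222 mm/y


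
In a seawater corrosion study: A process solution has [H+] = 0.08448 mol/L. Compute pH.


pH = −log10[H+]
pH = −log10(0.08448) = 1.07

1.07


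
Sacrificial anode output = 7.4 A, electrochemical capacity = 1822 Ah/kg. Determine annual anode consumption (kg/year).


Annual consumption = current * hours per year / capacity
Rate = 7.4 * 8760 / 1822 = 35.6 kg/year

35.6 kg/year


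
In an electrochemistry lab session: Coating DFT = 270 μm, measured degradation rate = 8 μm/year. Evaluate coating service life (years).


Service life = thickness / degradation rate
Life = 270 / 8 = 33.8 years

33.8 years


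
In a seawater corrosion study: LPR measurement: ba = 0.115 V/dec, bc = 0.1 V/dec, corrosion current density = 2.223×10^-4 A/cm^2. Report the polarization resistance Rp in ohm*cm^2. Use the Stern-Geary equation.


Apply the Stern-Geary equation: Rp = ba*bc / (2.303*icorr*(ba+bc))
ba*bc = 0.115*0.1 = 0.0115
ba+bc = 0.215; 2.303*icorr*(ba+bc) = 2.303*2.223×10^-4*0.215 = 1.1007073×10^-4
Rp = 0.0115 / 1.1007073×10^-4 = 104.5 ohm*cm^2

104.5 ohm*cm^2


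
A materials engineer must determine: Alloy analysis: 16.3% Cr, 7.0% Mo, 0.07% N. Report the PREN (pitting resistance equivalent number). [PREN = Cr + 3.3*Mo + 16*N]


Apply the PREN formula: PREN = Cr + 3.3*Mo + 16*N
PREN = 16.3 + 3.3*7.0 + 16*0.07
PREN = 16.3 + 23.1 + 1.12 = 40.52

40.52


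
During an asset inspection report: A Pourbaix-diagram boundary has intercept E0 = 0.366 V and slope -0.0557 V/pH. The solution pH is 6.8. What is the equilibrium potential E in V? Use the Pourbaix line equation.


Apply the Pourbaix line equation: E = E0 + slope*pH
E = 0.366 + (-0.0557)*6.8 = 0.366 + (-0.37876) = -0.01276 V
Rounded to 4 decimal places: E = -0.0128 V

-0.0128 V


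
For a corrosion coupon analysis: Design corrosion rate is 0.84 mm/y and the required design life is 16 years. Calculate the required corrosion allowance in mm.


Corrosion allowance = CR × design life
CA = 0.84 * 16 = 13.44 mm

13.44 mm


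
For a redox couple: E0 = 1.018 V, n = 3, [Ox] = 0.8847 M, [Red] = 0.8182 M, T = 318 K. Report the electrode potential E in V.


Apply the Nernst equation: E = E0 + (RT/nF)*ln([Ox]/[Red])
Step 1: RT/nF = 8.314*318/(3*96485) = 0.0091339 V
Step 2: [Ox]/[Red] = 0.8847/0.8182 = 1.081276
Step 3: ln(1.081276) = 0.078142
Step 4: correction = 0.0091339 * 0.078142 = 0.0007 V
E = 1.018 + 0.0007 = 1.0187 V

1.0187 V


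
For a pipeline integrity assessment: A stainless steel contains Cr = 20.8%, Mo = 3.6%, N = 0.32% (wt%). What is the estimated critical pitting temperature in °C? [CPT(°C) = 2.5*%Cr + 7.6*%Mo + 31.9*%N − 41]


Apply the ASTM G48 empirical CPT estimate: CPT(°C) = 2.5*%Cr + 7.6*%Mo + 31.9*%N − 41
2.5*20.8 = 52; 7.6*3.6 = 27.36; 31.9*0.32 = 10.208
CPT = 52 + 27.36 + 10.208 − 41 = 48.568 °C
Rounded to 0.1 °C: CPT ≈ 48.6 °C

48.6 °C


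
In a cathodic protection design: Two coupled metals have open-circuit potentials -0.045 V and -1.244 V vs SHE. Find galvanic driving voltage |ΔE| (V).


Driving voltage is the absolute potential difference.
|ΔE| = |-0.045 − (-1.244)| = 1.199 V

1.199 V


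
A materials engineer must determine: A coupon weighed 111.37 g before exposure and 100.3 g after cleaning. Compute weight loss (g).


Weight loss = initial − final
WL = 111.37 − 100.3 = 11.07 g

11.07 g


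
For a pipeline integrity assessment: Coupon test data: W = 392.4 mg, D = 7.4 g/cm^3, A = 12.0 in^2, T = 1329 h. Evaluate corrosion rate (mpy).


Apply the mpy weight-loss relation: CR = 534 * W / (D * A * T)
Numerator: 534 * 392.4 = 209541.6
Denominator: 7.4 * 12.0 * 1329 = 118015.2
CR = 209541.6 / 118015.2 = 1.7755 mpy

1.7755 mpy


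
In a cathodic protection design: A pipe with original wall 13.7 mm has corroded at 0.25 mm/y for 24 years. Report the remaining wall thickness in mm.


Remaining wall = original − CR × time
t = 13.7 − 0.25*24 = 13.7 − 6.0 = 7.7 mm

7.7 mm


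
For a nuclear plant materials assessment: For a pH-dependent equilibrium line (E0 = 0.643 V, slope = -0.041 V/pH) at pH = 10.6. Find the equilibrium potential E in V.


Apply the Pourbaix line equation: E = E0 + slope*pH
E = 0.643 + (-0.041)*10.6 = 0.643 + (-0.4346) = 0.2084 V
Rounded to 4 decimal places: E = 0.2084 V

0.2084 V


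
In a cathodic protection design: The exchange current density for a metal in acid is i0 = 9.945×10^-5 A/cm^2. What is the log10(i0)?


i0 = 9.945×10^-5 A/cm^2
log10(i0) = -4.002

-4.002


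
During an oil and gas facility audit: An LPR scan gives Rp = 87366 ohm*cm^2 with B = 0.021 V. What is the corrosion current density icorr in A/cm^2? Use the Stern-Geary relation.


Apply the Stern-Geary relation: icorr = B / Rp
icorr = 0.021 / 87366 = 2.404×10^-7 A/cm^2

2.404×10^-7 A/cm^2


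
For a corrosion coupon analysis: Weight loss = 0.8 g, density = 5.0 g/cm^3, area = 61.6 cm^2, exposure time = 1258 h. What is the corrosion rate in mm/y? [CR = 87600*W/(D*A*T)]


Apply the mm/y weight-loss relation: CR = 87600 * W / (D * A * T)
Numerator: 87600 * 0.8 = 70080.0
Denominator: 5.0 * 61.6 * 1258 = 387464.0
CR = 70080.0 / 387464.0 = 0.1809 mm/y

0.1809 mm/y


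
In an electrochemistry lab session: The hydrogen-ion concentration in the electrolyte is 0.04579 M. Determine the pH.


pH = −log10[H+]
pH = −log10(0.04579) = 1.34

1.34


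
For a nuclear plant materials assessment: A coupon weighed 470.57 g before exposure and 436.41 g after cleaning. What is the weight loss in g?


Weight loss = initial − final
WL = 470.57 − 436.41 = 34.16 g

34.16 g


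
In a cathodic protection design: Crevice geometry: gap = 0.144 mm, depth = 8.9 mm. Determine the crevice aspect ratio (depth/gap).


Aspect ratio = depth / gap
Ratio = 8.9 / 0.144 = 61.8

61.8


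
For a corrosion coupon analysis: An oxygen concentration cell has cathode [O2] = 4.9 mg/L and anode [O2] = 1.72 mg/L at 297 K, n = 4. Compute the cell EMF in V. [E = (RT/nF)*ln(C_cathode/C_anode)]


Apply the Nernst concentration-cell relation: E = (RT/nF)*ln(C_cathode/C_anode)
RT/nF = 8.314*297/(4*96485) = 0.00639804 V
ln(4.9/1.72) = 1.04691
E = 0.00639804 * 1.04691 = 0.0067 V

0.0067 V


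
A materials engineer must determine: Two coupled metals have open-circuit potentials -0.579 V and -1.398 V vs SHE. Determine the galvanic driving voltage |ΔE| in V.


Driving voltage is the absolute potential difference.
|ΔE| = |-0.579 − (-1.398)| = 0.819 V

0.819 V


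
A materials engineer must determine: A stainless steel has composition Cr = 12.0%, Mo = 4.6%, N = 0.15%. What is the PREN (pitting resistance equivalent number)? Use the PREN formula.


Apply the PREN formula: PREN = Cr + 3.3*Mo + 16*N
PREN = 12.0 + 3.3*4.6 + 16*0.15
PREN = 12.0 + 15.18 + 2.4 = 29.58

29.58


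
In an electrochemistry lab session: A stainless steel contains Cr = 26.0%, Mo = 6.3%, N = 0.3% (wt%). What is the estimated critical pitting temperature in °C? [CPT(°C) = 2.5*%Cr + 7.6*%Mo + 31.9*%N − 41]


Apply the ASTM G48 empirical CPT estimate: CPT(°C) = 2.5*%Cr + 7.6*%Mo + 31.9*%N − 41
2.5*26.0 = 65; 7.6*6.3 = 47.88; 31.9*0.3 = 9.57
CPT = 65 + 47.88 + 9.57 − 41 = 81.45 °C
Rounded to 0.1 °C: CPT ≈ 81.5 °C

81.5 °C


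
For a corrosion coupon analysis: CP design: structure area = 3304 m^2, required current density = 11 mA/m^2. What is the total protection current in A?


I = area * current density, then convert mA → A (÷1000)
I = 3304 * 11 / 1000 = 36.34 A

36.34 A
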